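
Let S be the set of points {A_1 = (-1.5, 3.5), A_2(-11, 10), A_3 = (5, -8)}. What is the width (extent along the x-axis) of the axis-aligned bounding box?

16

max x = 5, min x = -11, so width = 16.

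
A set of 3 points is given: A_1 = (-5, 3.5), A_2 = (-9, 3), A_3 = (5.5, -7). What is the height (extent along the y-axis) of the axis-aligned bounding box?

10.5

max y = 3.5, min y = -7, so height = 10.5.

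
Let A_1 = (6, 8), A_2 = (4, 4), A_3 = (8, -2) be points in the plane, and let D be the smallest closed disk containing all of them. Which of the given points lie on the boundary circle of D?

Side lengths²: A_1A_2² = 20, A_1A_3² = 104, A_2A_3² = 52.
Since A_1A_3² = 104 ≥ 52 + 20 = 72, the angle opposite A_1A_3 is not acute, so the smallest enclosing circle has A_1A_3 as diameter.
Centre = midpoint of A_1A_3 = (7, 3), r² = 104/4 = 26.
The points at distance exactly r from the centre are A_1, A_3 — 2 points.

A_1, A_3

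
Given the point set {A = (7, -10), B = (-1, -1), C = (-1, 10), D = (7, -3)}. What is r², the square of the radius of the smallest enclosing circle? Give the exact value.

116

The minimum enclosing circle of a finite set is fixed by two of the points (as a diameter) or three (as a circumcircle).
The farthest pair is A–C with squared distance 464. The circle on this segment as diameter has centre (3, 0) and r² = 464/4 = 116.
Check B: distance² to centre = 17 ≤ 116, so it lies inside.
All remaining points lie in this disk, and no smaller disk contains both endpoints, so this is the minimum enclosing circle.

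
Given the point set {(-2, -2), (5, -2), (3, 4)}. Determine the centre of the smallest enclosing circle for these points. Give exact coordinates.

(1.5, 1/6)

Call the three points A, B, C in the order given.
Side lengths²: AB² = 49, AC² = 61, BC² = 40.
Since AC² = 61 < 49 + 40 = 89, the triangle is acute, so the smallest enclosing circle is the circumcircle.
Circumcentre = (1.5, 1/6), r² = 305/18.
Centre = (1.5, 1/6).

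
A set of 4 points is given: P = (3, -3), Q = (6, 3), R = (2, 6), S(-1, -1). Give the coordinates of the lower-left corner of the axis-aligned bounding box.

x-range [-1, 6], y-range [-3, 6].
The lower-left corner is (-1, -3).

(-1, -3)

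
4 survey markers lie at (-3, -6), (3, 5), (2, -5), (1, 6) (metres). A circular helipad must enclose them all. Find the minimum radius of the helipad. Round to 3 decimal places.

6.329

A smallest enclosing disk is always determined by at most three of the input points on its boundary.
The minimum enclosing circle is determined by three boundary points: (-3, -6), (3, 5), (1, 6).
Their circumcentre is (-11/14, -1/14) with r² = 3925/98.
The farthest remaining point (2, -5) is at distance² 3141/98 ≤ 3925/98.
r = √(3925/98) ≈ 6.329.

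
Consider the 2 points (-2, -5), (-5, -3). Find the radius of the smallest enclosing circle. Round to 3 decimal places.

1.803

The smallest circle enclosing two points has them as diameter endpoints.
Centre = midpoint = (-3.5, -4); r² = |(-2, -5)−(-5, -3)|²/4 = 13/4 = 3.25.
r = √(3.25) ≈ 1.803.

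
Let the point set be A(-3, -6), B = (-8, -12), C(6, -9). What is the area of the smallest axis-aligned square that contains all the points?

The bounding box has width 14 and height 6.
An axis-aligned square enclosing the set must have side ≥ max(width, height).
So the minimum side is max(14, 6) = 14.
Area = 14² = 196.

196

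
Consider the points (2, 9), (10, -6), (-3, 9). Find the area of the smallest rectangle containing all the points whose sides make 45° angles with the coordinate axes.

98

In coordinates u = x + y, v = x − y the rectangle is axis-aligned; the map (x,y)→(u,v) scales areas by 2.
u-values: 11, 4, 6; range = 11 − 4 = 7.
v-values: -7, 16, -12; range = 16 − (-12) = 28.
Area = (7 × 28) / 2 = 98.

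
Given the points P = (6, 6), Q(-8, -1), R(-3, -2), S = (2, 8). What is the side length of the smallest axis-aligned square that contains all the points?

The bounding box has width 14 and height 10.
An axis-aligned square enclosing the set must have side ≥ max(width, height).
So the minimum side is max(14, 10) = 14.

14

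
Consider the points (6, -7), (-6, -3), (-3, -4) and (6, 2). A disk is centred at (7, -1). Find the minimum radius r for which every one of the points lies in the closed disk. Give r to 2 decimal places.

13.15

The required radius is the distance from (7, -1) to the farthest point.
Squared distances: 37, 173, 109, 10.
Maximum is 173, attained at (-6, -3).
r = √173 ≈ 13.15.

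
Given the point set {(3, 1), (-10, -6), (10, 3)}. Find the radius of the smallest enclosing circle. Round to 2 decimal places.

Call the three points A, B, C in the order given.
Side lengths²: AB² = 218, AC² = 53, BC² = 481.
Since BC² = 481 ≥ 218 + 53 = 271, the angle opposite BC is not acute, so the smallest enclosing circle has BC as diameter.
Centre = midpoint of BC = (0, -1.5), r² = 481/4 = 120.25.
r = √(120.25) ≈ 10.97.

10.97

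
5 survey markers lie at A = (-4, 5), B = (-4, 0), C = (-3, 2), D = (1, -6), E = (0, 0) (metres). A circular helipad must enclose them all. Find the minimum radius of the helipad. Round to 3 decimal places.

6.042

The minimum enclosing circle of a finite set is fixed by two of the points (as a diameter) or three (as a circumcircle).
The farthest pair is A–D with squared distance 146. The circle on this segment as diameter has centre (-1.5, -0.5) and r² = 146/4 = 36.5.
Check B: distance² to centre = 6.5 ≤ 36.5, so it lies inside.
All remaining points lie in this disk, and no smaller disk contains both endpoints, so this is the minimum enclosing circle.
r = √(36.5) ≈ 6.042.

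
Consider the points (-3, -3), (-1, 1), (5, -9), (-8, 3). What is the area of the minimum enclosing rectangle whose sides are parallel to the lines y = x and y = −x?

75

In coordinates u = x + y, v = x − y the rectangle is axis-aligned; the map (x,y)→(u,v) scales areas by 2.
u-values: -6, 0, -4, -5; range = 0 − (-6) = 6.
v-values: 0, -2, 14, -11; range = 14 − (-11) = 25.
Area = (6 × 25) / 2 = 75.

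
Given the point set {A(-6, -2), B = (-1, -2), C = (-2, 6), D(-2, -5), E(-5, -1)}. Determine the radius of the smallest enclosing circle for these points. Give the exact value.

By Welzl's lemma the MEC is supported by two points (diametrically opposite) or three points (on a circumcircle).
The farthest pair is C–D with squared distance 121. The circle on this segment as diameter has centre (-2, 0.5) and r² = 121/4 = 30.25.
Check A: distance² to centre = 22.25 ≤ 30.25, so it lies inside.
All remaining points lie in this disk, and no smaller disk contains both endpoints, so this is the minimum enclosing circle.
r = √(30.25) = 5.5.

5.5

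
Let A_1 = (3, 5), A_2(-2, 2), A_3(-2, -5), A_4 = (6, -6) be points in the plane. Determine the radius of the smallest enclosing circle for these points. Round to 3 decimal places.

A smallest enclosing disk is always determined by at most three of the input points on its boundary.
The minimum enclosing circle is determined by three boundary points: A_1, A_3, A_4.
Their circumcentre is (87/34, -35/34) with r² = 21125/578.
The farthest remaining point A_2 is at distance² 17317/578 ≤ 21125/578.
r = √(21125/578) ≈ 6.046.

6.046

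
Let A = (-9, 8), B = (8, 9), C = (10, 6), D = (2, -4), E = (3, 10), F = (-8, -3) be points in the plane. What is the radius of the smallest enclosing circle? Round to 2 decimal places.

By Welzl's lemma the MEC is supported by two points (diametrically opposite) or three points (on a circumcircle).
The minimum enclosing circle is determined by three boundary points: A, C, F.
Their circumcentre is (5/46, 151/46) with r² = 111325/1058.
The farthest remaining point B is at distance² 100469/1058 ≤ 111325/1058.
r = √(111325/1058) ≈ 10.26.

10.26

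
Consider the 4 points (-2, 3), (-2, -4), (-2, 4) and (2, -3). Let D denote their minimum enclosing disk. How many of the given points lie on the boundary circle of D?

By Welzl's lemma the MEC is supported by two points (diametrically opposite) or three points (on a circumcircle).
The minimum enclosing circle is determined by three boundary points: (-2, -4), (-2, 4), (2, -3).
Their circumcentre is (-0.875, 0) with r² = 17.265625.
The farthest remaining point (-2, 3) is at distance² 10.265625 ≤ 17.265625.
The points at distance exactly r from the centre are (-2, -4), (-2, 4), (2, -3) — 3 points.

3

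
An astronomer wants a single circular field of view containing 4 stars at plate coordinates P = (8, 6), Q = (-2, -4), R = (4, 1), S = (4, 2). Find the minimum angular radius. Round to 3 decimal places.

7.071

By Welzl's lemma the MEC is supported by two points (diametrically opposite) or three points (on a circumcircle).
The farthest pair is P–Q with squared distance 200. The circle on this segment as diameter has centre (3, 1) and r² = 200/4 = 50.
Check R: distance² to centre = 1 ≤ 50, so it lies inside.
All remaining points lie in this disk, and no smaller disk contains both endpoints, so this is the minimum enclosing circle.
r = √50 ≈ 7.071.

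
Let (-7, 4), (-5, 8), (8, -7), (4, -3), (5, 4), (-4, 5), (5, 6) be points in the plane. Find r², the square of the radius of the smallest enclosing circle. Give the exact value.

98.5

A smallest enclosing disk is always determined by at most three of the input points on its boundary.
The farthest pair is (-5, 8)–(8, -7) with squared distance 394. The circle on this segment as diameter has centre (1.5, 0.5) and r² = 394/4 = 98.5.
Check (-7, 4): distance² to centre = 84.5 ≤ 98.5, so it lies inside.
All remaining points lie in this disk, and no smaller disk contains both endpoints, so this is the minimum enclosing circle.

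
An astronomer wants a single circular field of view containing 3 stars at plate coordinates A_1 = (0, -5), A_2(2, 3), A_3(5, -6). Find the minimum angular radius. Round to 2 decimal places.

Side lengths²: A_1A_2² = 68, A_1A_3² = 26, A_2A_3² = 90.
Since A_2A_3² = 90 < 68 + 26 = 94, the triangle is acute, so the smallest enclosing circle is the circumcircle.
Circumcentre = (23/7, -11/7), r² = 1105/49.
r = √(1105/49) ≈ 4.75.

4.75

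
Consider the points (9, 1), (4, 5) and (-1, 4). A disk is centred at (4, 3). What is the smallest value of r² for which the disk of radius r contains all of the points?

29

The required radius is the distance from (4, 3) to the farthest point.
Squared distances: 29, 4, 26.
Maximum is 29, attained at (9, 1).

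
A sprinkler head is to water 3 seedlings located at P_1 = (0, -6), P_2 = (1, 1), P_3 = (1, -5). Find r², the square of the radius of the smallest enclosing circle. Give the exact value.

Side lengths²: P_1P_2² = 50, P_1P_3² = 2, P_2P_3² = 36.
Since P_1P_2² = 50 ≥ 36 + 2 = 38, the angle opposite P_1P_2 is not acute, so the smallest enclosing circle has P_1P_2 as diameter.
Centre = midpoint of P_1P_2 = (0.5, -2.5), r² = 50/4 = 12.5.

12.5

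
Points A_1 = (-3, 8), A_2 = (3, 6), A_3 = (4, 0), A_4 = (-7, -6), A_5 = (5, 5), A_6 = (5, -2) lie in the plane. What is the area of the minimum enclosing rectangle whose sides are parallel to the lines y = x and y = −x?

207

In coordinates u = x + y, v = x − y the rectangle is axis-aligned; the map (x,y)→(u,v) scales areas by 2.
u-values: 5, 9, 4, -13, 10, 3; range = 10 − (-13) = 23.
v-values: -11, -3, 4, -1, 0, 7; range = 7 − (-11) = 18.
Area = (23 × 18) / 2 = 207.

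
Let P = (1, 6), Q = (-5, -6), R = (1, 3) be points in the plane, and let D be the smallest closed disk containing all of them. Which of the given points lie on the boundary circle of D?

Side lengths²: PQ² = 180, PR² = 9, QR² = 117.
Since PQ² = 180 ≥ 117 + 9 = 126, the angle opposite PQ is not acute, so the smallest enclosing circle has PQ as diameter.
Centre = midpoint of PQ = (-2, 0), r² = 180/4 = 45.
The points at distance exactly r from the centre are P, Q — 2 points.

P, Q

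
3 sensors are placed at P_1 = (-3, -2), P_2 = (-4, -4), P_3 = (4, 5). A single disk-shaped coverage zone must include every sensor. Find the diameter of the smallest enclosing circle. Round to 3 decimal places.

12.042

Side lengths²: P_1P_2² = 5, P_1P_3² = 98, P_2P_3² = 145.
Since P_2P_3² = 145 ≥ 98 + 5 = 103, the angle opposite P_2P_3 is not acute, so the smallest enclosing circle has P_2P_3 as diameter.
Centre = midpoint of P_2P_3 = (0, 0.5), r² = 145/4 = 36.25.
Diameter = 2r = 2√(36.25) ≈ 12.042.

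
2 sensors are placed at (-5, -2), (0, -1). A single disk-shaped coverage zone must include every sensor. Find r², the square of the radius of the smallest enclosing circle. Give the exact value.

The smallest circle enclosing two points has them as diameter endpoints.
Centre = midpoint = (-2.5, -1.5); r² = |(-5, -2)−(0, -1)|²/4 = 26/4 = 6.5.

6.5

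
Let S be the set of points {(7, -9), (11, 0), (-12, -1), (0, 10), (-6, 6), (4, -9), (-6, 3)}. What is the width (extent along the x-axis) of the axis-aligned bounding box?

max x = 11, min x = -12, so width = 23.

23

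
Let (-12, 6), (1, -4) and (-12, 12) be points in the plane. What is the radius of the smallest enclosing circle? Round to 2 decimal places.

10.31

Call the three points A, B, C in the order given.
Side lengths²: AB² = 269, AC² = 36, BC² = 425.
Since BC² = 425 ≥ 269 + 36 = 305, the angle opposite BC is not acute, so the smallest enclosing circle has BC as diameter.
Centre = midpoint of BC = (-5.5, 4), r² = 425/4 = 106.25.
r = √(106.25) ≈ 10.31.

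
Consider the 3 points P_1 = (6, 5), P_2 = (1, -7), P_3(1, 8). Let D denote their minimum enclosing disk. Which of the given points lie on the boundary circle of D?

P_2, P_3

Side lengths²: P_1P_2² = 169, P_1P_3² = 34, P_2P_3² = 225.
Since P_2P_3² = 225 ≥ 169 + 34 = 203, the angle opposite P_2P_3 is not acute, so the smallest enclosing circle has P_2P_3 as diameter.
Centre = midpoint of P_2P_3 = (1, 0.5), r² = 225/4 = 56.25.
The points at distance exactly r from the centre are P_2, P_3 — 2 points.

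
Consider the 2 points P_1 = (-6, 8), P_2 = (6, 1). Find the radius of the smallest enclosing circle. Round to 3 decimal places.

6.946

The smallest circle enclosing two points has them as diameter endpoints.
Centre = midpoint = (0, 4.5); r² = |P_1P_2|²/4 = 193/4 = 48.25.
r = √(48.25) ≈ 6.946.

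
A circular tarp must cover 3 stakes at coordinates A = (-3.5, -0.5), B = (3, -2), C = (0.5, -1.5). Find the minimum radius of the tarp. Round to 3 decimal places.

3.335

Side lengths²: AB² = 44.5, AC² = 17, BC² = 6.5.
Since AB² = 44.5 ≥ 17 + 6.5 = 23.5, the angle opposite AB is not acute, so the smallest enclosing circle has AB as diameter.
Centre = midpoint of AB = (-0.25, -1.25), r² = 44.5/4 = 11.125.
r = √(11.125) ≈ 3.335.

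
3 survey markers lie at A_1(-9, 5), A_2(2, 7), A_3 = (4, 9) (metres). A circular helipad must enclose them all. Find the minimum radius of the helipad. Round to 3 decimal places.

6.801

Side lengths²: A_1A_2² = 125, A_1A_3² = 185, A_2A_3² = 8.
Since A_1A_3² = 185 ≥ 125 + 8 = 133, the angle opposite A_1A_3 is not acute, so the smallest enclosing circle has A_1A_3 as diameter.
Centre = midpoint of A_1A_3 = (-2.5, 7), r² = 185/4 = 46.25.
r = √(46.25) ≈ 6.801.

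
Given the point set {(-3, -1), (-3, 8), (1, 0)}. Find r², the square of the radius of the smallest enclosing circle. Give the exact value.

Call the three points A, B, C in the order given.
Side lengths²: AB² = 81, AC² = 17, BC² = 80.
Since AB² = 81 < 80 + 17 = 97, the triangle is acute, so the smallest enclosing circle is the circumcircle.
Circumcentre = (-2, 3.5), r² = 21.25.

21.25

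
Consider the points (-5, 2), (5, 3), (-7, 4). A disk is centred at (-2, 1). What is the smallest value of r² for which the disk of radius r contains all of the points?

The required radius is the distance from (-2, 1) to the farthest point.
Squared distances: 10, 53, 34.
Maximum is 53, attained at (5, 3).

53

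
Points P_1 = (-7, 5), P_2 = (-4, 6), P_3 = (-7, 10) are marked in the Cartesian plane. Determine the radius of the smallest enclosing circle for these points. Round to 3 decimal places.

2.635

Side lengths²: P_1P_2² = 10, P_1P_3² = 25, P_2P_3² = 25.
Since P_2P_3² = 25 < 25 + 10 = 35, the triangle is acute, so the smallest enclosing circle is the circumcircle.
Circumcentre = (-37/6, 7.5), r² = 125/18.
r = √(125/18) ≈ 2.635.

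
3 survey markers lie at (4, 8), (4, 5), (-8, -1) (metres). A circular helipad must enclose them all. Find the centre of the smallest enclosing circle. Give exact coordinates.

Call the three points A, B, C in the order given.
Side lengths²: AB² = 9, AC² = 225, BC² = 180.
Since AC² = 225 ≥ 180 + 9 = 189, the angle opposite AC is not acute, so the smallest enclosing circle has AC as diameter.
Centre = midpoint of AC = (-2, 3.5), r² = 225/4 = 56.25.
Centre = (-2, 3.5).

(-2, 3.5)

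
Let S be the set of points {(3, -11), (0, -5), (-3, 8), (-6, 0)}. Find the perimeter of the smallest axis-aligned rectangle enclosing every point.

56

Width = max x − min x = 3 − (-6) = 9.
Height = max y − min y = 8 − (-11) = 19.
Perimeter = 2(9 + 19) = 56.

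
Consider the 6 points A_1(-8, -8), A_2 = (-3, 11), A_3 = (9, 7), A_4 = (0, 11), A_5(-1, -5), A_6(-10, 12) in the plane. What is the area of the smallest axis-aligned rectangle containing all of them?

x ranges over [-10, 9], width 19.
y ranges over [-8, 12], height 20.
Area = 19 × 20 = 380.

380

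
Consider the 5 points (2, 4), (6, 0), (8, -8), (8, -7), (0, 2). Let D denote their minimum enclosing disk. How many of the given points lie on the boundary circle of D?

2

The farthest pair is (2, 4)–(8, -8) with squared distance 180. The circle on this segment as diameter has centre (5, -2) and r² = 180/4 = 45.
Check (6, 0): distance² to centre = 5 ≤ 45, so it lies inside.
All remaining points lie in this disk, and no smaller disk contains both endpoints, so this is the minimum enclosing circle.
The points at distance exactly r from the centre are (2, 4), (8, -8) — 2 points.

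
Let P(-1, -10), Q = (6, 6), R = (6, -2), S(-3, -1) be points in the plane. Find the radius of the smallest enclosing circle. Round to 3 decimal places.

The farthest pair is P–Q with squared distance 305. The circle on this segment as diameter has centre (2.5, -2) and r² = 305/4 = 76.25.
Check R: distance² to centre = 12.25 ≤ 76.25, so it lies inside.
All remaining points lie in this disk, and no smaller disk contains both endpoints, so this is the minimum enclosing circle.
r = √(76.25) ≈ 8.732.

8.732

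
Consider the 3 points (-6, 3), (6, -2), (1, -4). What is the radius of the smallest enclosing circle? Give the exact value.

Call the three points A, B, C in the order given.
Side lengths²: AB² = 169, AC² = 98, BC² = 29.
Since AB² = 169 ≥ 98 + 29 = 127, the angle opposite AB is not acute, so the smallest enclosing circle has AB as diameter.
Centre = midpoint of AB = (0, 0.5), r² = 169/4 = 42.25.
r = √(42.25) = 6.5.

6.5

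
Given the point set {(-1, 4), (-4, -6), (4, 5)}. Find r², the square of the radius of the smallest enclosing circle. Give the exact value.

Call the three points A, B, C in the order given.
Side lengths²: AB² = 109, AC² = 26, BC² = 185.
Since BC² = 185 ≥ 109 + 26 = 135, the angle opposite BC is not acute, so the smallest enclosing circle has BC as diameter.
Centre = midpoint of BC = (0, -0.5), r² = 185/4 = 46.25.

46.25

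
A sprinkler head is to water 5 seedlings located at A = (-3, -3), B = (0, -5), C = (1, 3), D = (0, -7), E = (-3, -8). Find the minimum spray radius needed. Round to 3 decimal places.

5.852

The minimum enclosing circle of a finite set is fixed by two of the points (as a diameter) or three (as a circumcircle).
The farthest pair is C–E with squared distance 137. The circle on this segment as diameter has centre (-1, -2.5) and r² = 137/4 = 34.25.
Check A: distance² to centre = 4.25 ≤ 34.25, so it lies inside.
All remaining points lie in this disk, and no smaller disk contains both endpoints, so this is the minimum enclosing circle.
r = √(34.25) ≈ 5.852.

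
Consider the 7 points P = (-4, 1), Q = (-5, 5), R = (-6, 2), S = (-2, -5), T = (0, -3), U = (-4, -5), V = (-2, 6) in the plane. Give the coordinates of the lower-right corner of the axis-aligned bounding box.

x-range [-6, 0], y-range [-5, 6].
The lower-right corner is (0, -5).

(0, -5)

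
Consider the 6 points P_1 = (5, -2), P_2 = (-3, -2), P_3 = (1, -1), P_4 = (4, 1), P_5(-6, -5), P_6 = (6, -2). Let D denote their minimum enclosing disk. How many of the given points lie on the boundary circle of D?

2

By Welzl's lemma the MEC is supported by two points (diametrically opposite) or three points (on a circumcircle).
The farthest pair is P_5–P_6 with squared distance 153. The circle on this segment as diameter has centre (0, -3.5) and r² = 153/4 = 38.25.
Check P_1: distance² to centre = 27.25 ≤ 38.25, so it lies inside.
All remaining points lie in this disk, and no smaller disk contains both endpoints, so this is the minimum enclosing circle.
The points at distance exactly r from the centre are P_5, P_6 — 2 points.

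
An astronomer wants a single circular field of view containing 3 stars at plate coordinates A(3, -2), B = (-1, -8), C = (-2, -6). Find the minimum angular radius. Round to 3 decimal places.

3.606

Side lengths²: AB² = 52, AC² = 41, BC² = 5.
Since AB² = 52 ≥ 41 + 5 = 46, the angle opposite AB is not acute, so the smallest enclosing circle has AB as diameter.
Centre = midpoint of AB = (1, -5), r² = 52/4 = 13.
r = √13 ≈ 3.606.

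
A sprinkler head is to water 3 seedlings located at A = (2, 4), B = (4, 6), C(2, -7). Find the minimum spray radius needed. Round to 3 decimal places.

Side lengths²: AB² = 8, AC² = 121, BC² = 173.
Since BC² = 173 ≥ 121 + 8 = 129, the angle opposite BC is not acute, so the smallest enclosing circle has BC as diameter.
Centre = midpoint of BC = (3, -0.5), r² = 173/4 = 43.25.
r = √(43.25) ≈ 6.576.

6.576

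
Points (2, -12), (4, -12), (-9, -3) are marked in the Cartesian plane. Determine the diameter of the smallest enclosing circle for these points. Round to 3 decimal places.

Call the three points A, B, C in the order given.
Side lengths²: AB² = 4, AC² = 202, BC² = 250.
Since BC² = 250 ≥ 202 + 4 = 206, the angle opposite BC is not acute, so the smallest enclosing circle has BC as diameter.
Centre = midpoint of BC = (-2.5, -7.5), r² = 250/4 = 62.5.
Diameter = 2r = 2√(62.5) ≈ 15.811.

15.811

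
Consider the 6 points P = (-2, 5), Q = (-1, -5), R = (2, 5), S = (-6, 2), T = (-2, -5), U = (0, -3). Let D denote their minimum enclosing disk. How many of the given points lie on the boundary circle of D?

3

A smallest enclosing disk is always determined by at most three of the input points on its boundary.
The minimum enclosing circle is determined by three boundary points: R, S, T.
Their circumcentre is (-55/68, 11/34) with r² = 137605/4624.
The farthest remaining point Q is at distance² 131213/4624 ≤ 137605/4624.
The points at distance exactly r from the centre are R, S, T — 3 points.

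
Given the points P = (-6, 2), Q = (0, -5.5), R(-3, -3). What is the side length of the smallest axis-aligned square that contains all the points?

The bounding box has width 6 and height 7.5.
An axis-aligned square enclosing the set must have side ≥ max(width, height).
So the minimum side is max(6, 7.5) = 7.5.

7.5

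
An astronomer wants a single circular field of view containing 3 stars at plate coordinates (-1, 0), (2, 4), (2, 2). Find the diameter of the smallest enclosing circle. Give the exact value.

Call the three points A, B, C in the order given.
Side lengths²: AB² = 25, AC² = 13, BC² = 4.
Since AB² = 25 ≥ 13 + 4 = 17, the angle opposite AB is not acute, so the smallest enclosing circle has AB as diameter.
Centre = midpoint of AB = (0.5, 2), r² = 25/4 = 6.25.
Diameter = 2r = 2√(6.25) = 5.

5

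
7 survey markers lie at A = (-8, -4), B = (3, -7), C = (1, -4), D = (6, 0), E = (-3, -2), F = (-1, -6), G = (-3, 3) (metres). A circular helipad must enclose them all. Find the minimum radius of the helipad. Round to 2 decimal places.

7.28

The minimum enclosing circle of a finite set is fixed by two of the points (as a diameter) or three (as a circumcircle).
The farthest pair is A–D with squared distance 212. The circle on this segment as diameter has centre (-1, -2) and r² = 212/4 = 53.
Check B: distance² to centre = 41 ≤ 53, so it lies inside.
All remaining points lie in this disk, and no smaller disk contains both endpoints, so this is the minimum enclosing circle.
r = √53 ≈ 7.28.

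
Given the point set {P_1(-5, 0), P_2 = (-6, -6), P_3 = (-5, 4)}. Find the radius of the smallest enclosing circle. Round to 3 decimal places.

Side lengths²: P_1P_2² = 37, P_1P_3² = 16, P_2P_3² = 101.
Since P_2P_3² = 101 ≥ 37 + 16 = 53, the angle opposite P_2P_3 is not acute, so the smallest enclosing circle has P_2P_3 as diameter.
Centre = midpoint of P_2P_3 = (-5.5, -1), r² = 101/4 = 25.25.
r = √(25.25) ≈ 5.025.

5.025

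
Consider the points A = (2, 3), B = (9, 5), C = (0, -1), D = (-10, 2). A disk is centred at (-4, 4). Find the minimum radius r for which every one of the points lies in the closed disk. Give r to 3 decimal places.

13.038

The required radius is the distance from (-4, 4) to the farthest point.
Squared distances: 37, 170, 41, 40.
Maximum is 170, attained at B.
r = √170 ≈ 13.038.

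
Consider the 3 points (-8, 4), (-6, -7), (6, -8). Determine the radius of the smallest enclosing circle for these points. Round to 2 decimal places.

Call the three points A, B, C in the order given.
Side lengths²: AB² = 125, AC² = 340, BC² = 145.
Since AC² = 340 ≥ 145 + 125 = 270, the angle opposite AC is not acute, so the smallest enclosing circle has AC as diameter.
Centre = midpoint of AC = (-1, -2), r² = 340/4 = 85.
r = √85 ≈ 9.22.

9.22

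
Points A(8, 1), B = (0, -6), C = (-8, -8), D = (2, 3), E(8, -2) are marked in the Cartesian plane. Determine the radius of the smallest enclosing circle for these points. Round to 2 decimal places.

9.18

The farthest pair is A–C with squared distance 337. The circle on this segment as diameter has centre (0, -3.5) and r² = 337/4 = 84.25.
Check B: distance² to centre = 6.25 ≤ 84.25, so it lies inside.
All remaining points lie in this disk, and no smaller disk contains both endpoints, so this is the minimum enclosing circle.
r = √(84.25) ≈ 9.18.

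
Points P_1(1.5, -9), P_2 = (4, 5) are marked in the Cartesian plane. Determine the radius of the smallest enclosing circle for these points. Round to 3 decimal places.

7.111

The smallest circle enclosing two points has them as diameter endpoints.
Centre = midpoint = (2.75, -2); r² = |P_1P_2|²/4 = 202.25/4 = 50.5625.
r = √(50.5625) ≈ 7.111.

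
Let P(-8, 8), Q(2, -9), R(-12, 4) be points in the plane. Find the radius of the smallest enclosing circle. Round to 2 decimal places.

Side lengths²: PQ² = 389, PR² = 32, QR² = 365.
Since PQ² = 389 < 365 + 32 = 397, the triangle is acute, so the smallest enclosing circle is the circumcircle.
Circumcentre = (-179/54, -37/54), r² = 141985/1458.
r = √(141985/1458) ≈ 9.87.

9.87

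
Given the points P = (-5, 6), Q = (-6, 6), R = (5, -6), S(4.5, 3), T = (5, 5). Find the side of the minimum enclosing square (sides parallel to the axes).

The bounding box has width 11 and height 12.
An axis-aligned square enclosing the set must have side ≥ max(width, height).
So the minimum side is max(11, 12) = 12.

12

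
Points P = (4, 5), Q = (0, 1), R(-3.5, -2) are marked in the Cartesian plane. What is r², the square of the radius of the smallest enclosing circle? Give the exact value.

Side lengths²: PQ² = 32, PR² = 105.25, QR² = 21.25.
Since PR² = 105.25 ≥ 32 + 21.25 = 53.25, the angle opposite PR is not acute, so the smallest enclosing circle has PR as diameter.
Centre = midpoint of PR = (0.25, 1.5), r² = 105.25/4 = 26.3125.

26.3125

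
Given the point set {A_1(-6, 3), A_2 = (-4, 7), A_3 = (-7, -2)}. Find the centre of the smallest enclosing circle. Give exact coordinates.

(-5.5, 2.5)

Side lengths²: A_1A_2² = 20, A_1A_3² = 26, A_2A_3² = 90.
Since A_2A_3² = 90 ≥ 26 + 20 = 46, the angle opposite A_2A_3 is not acute, so the smallest enclosing circle has A_2A_3 as diameter.
Centre = midpoint of A_2A_3 = (-5.5, 2.5), r² = 90/4 = 22.5.
Centre = (-5.5, 2.5).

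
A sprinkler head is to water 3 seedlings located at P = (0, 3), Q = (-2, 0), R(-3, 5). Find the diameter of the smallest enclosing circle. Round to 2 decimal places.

Side lengths²: PQ² = 13, PR² = 13, QR² = 26.
Since QR² = 26 ≥ 13 + 13 = 26, the angle opposite QR is not acute, so the smallest enclosing circle has QR as diameter.
Centre = midpoint of QR = (-2.5, 2.5), r² = 26/4 = 6.5.
Diameter = 2r = 2√(6.5) ≈ 5.10.

5.10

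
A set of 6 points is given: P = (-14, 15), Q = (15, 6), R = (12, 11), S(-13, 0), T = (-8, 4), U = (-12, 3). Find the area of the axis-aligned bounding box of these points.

435

x ranges over [-14, 15], width 29.
y ranges over [0, 15], height 15.
Area = 29 × 15 = 435.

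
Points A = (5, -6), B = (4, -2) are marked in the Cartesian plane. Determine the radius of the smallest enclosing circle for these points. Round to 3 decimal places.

The smallest circle enclosing two points has them as diameter endpoints.
Centre = midpoint = (4.5, -4); r² = |AB|²/4 = 17/4 = 4.25.
r = √(4.25) ≈ 2.062.

2.062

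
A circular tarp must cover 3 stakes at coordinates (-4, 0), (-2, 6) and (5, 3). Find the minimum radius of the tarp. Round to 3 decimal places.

4.760

Call the three points A, B, C in the order given.
Side lengths²: AB² = 40, AC² = 90, BC² = 58.
Since AC² = 90 < 58 + 40 = 98, the triangle is acute, so the smallest enclosing circle is the circumcircle.
Circumcentre = (0.375, 1.875), r² = 22.65625.
r = √(22.65625) ≈ 4.760.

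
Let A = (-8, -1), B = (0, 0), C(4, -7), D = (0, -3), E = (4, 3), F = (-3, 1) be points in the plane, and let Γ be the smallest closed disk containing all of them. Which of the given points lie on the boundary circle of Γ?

A, C, E

The minimum enclosing circle is determined by three boundary points: A, C, E.
Their circumcentre is (-1, -2) with r² = 50.
The farthest remaining point F is at distance² 13 ≤ 50.
The points at distance exactly r from the centre are A, C, E — 3 points.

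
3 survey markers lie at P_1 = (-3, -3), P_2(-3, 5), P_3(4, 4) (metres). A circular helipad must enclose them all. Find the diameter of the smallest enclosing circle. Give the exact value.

10

Side lengths²: P_1P_2² = 64, P_1P_3² = 98, P_2P_3² = 50.
Since P_1P_3² = 98 < 64 + 50 = 114, the triangle is acute, so the smallest enclosing circle is the circumcircle.
Circumcentre = (0, 1), r² = 25.
Diameter = 2r = 2√25 = 10.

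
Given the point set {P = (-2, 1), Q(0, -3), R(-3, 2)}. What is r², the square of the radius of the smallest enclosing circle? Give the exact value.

8.5

Side lengths²: PQ² = 20, PR² = 2, QR² = 34.
Since QR² = 34 ≥ 20 + 2 = 22, the angle opposite QR is not acute, so the smallest enclosing circle has QR as diameter.
Centre = midpoint of QR = (-1.5, -0.5), r² = 34/4 = 8.5.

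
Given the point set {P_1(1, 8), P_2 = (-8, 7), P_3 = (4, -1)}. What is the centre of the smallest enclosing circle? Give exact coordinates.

Side lengths²: P_1P_2² = 82, P_1P_3² = 90, P_2P_3² = 208.
Since P_2P_3² = 208 ≥ 90 + 82 = 172, the angle opposite P_2P_3 is not acute, so the smallest enclosing circle has P_2P_3 as diameter.
Centre = midpoint of P_2P_3 = (-2, 3), r² = 208/4 = 52.
Centre = (-2, 3).

(-2, 3)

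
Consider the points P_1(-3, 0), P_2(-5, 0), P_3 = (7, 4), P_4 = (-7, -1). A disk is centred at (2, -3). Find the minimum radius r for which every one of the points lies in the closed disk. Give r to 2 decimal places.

The required radius is the distance from (2, -3) to the farthest point.
Squared distances: 34, 58, 74, 85.
Maximum is 85, attained at P_4.
r = √85 ≈ 9.22.

9.22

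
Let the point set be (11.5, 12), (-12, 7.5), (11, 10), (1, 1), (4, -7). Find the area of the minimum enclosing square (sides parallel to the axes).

552.25

The bounding box has width 23.5 and height 19.
An axis-aligned square enclosing the set must have side ≥ max(width, height).
So the minimum side is max(23.5, 19) = 23.5.
Area = 23.5² = 552.25.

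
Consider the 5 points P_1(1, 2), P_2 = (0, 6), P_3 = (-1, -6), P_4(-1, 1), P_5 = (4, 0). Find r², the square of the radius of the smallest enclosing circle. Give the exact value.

The minimum enclosing circle of a finite set is fixed by two of the points (as a diameter) or three (as a circumcircle).
The farthest pair is P_2–P_3 with squared distance 145. The circle on this segment as diameter has centre (-0.5, 0) and r² = 145/4 = 36.25.
Check P_1: distance² to centre = 6.25 ≤ 36.25, so it lies inside.
All remaining points lie in this disk, and no smaller disk contains both endpoints, so this is the minimum enclosing circle.

36.25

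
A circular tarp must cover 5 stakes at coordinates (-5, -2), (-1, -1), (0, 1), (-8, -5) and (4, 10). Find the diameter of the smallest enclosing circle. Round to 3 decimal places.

A smallest enclosing disk is always determined by at most three of the input points on its boundary.
The farthest pair is (-8, -5)–(4, 10) with squared distance 369. The circle on this segment as diameter has centre (-2, 2.5) and r² = 369/4 = 92.25.
Check (-5, -2): distance² to centre = 29.25 ≤ 92.25, so it lies inside.
All remaining points lie in this disk, and no smaller disk contains both endpoints, so this is the minimum enclosing circle.
Diameter = 2r = 2√(92.25) ≈ 19.209.

19.209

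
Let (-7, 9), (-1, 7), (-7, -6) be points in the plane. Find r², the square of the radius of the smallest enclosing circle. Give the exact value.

1025/18

Call the three points A, B, C in the order given.
Side lengths²: AB² = 40, AC² = 225, BC² = 205.
Since AC² = 225 < 205 + 40 = 245, the triangle is acute, so the smallest enclosing circle is the circumcircle.
Circumcentre = (-37/6, 1.5), r² = 1025/18.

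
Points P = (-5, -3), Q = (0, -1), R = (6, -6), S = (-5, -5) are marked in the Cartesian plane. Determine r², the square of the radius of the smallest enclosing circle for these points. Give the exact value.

By Welzl's lemma the MEC is supported by two points (diametrically opposite) or three points (on a circumcircle).
The farthest pair is P–R with squared distance 130. The circle on this segment as diameter has centre (0.5, -4.5) and r² = 130/4 = 32.5.
Check Q: distance² to centre = 12.5 ≤ 32.5, so it lies inside.
All remaining points lie in this disk, and no smaller disk contains both endpoints, so this is the minimum enclosing circle.

32.5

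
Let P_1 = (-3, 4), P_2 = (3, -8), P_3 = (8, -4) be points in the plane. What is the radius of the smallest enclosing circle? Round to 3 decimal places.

Side lengths²: P_1P_2² = 180, P_1P_3² = 185, P_2P_3² = 41.
Since P_1P_3² = 185 < 180 + 41 = 221, the triangle is acute, so the smallest enclosing circle is the circumcircle.
Circumcentre = (23/14, -33/28), r² = 37925/784.
r = √(37925/784) ≈ 6.955.

6.955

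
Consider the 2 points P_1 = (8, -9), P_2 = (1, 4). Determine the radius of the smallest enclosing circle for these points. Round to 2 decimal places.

7.38

The smallest circle enclosing two points has them as diameter endpoints.
Centre = midpoint = (4.5, -2.5); r² = |P_1P_2|²/4 = 218/4 = 54.5.
r = √(54.5) ≈ 7.38.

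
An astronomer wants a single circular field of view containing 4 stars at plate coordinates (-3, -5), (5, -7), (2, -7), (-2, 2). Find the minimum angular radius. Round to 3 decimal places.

A smallest enclosing disk is always determined by at most three of the input points on its boundary.
The farthest pair is (5, -7)–(-2, 2) with squared distance 130. The circle on this segment as diameter has centre (1.5, -2.5) and r² = 130/4 = 32.5.
Check (-3, -5): distance² to centre = 26.5 ≤ 32.5, so it lies inside.
All remaining points lie in this disk, and no smaller disk contains both endpoints, so this is the minimum enclosing circle.
r = √(32.5) ≈ 5.701.

5.701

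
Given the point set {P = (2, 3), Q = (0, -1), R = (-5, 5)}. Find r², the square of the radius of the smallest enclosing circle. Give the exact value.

15.7861328125

Side lengths²: PQ² = 20, PR² = 53, QR² = 61.
Since QR² = 61 < 53 + 20 = 73, the triangle is acute, so the smallest enclosing circle is the circumcircle.
Circumcentre = (-1.9375, 2.46875), r² = 15.7861328125.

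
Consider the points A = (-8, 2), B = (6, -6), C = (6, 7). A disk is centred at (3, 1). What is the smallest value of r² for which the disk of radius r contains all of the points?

The required radius is the distance from (3, 1) to the farthest point.
Squared distances: 122, 58, 45.
Maximum is 122, attained at A.

122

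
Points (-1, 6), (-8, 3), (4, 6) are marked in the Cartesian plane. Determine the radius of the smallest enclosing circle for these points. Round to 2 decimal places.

Call the three points A, B, C in the order given.
Side lengths²: AB² = 58, AC² = 25, BC² = 153.
Since BC² = 153 ≥ 58 + 25 = 83, the angle opposite BC is not acute, so the smallest enclosing circle has BC as diameter.
Centre = midpoint of BC = (-2, 4.5), r² = 153/4 = 38.25.
r = √(38.25) ≈ 6.18.

6.18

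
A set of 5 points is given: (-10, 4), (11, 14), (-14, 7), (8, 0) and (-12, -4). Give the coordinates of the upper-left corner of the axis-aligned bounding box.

(-14, 14)

x-range [-14, 11], y-range [-4, 14].
The upper-left corner is (-14, 14).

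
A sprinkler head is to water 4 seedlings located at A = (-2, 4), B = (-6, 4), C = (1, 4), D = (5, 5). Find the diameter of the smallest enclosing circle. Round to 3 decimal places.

11.045

A smallest enclosing disk is always determined by at most three of the input points on its boundary.
The farthest pair is B–D with squared distance 122. The circle on this segment as diameter has centre (-0.5, 4.5) and r² = 122/4 = 30.5.
Check A: distance² to centre = 2.5 ≤ 30.5, so it lies inside.
All remaining points lie in this disk, and no smaller disk contains both endpoints, so this is the minimum enclosing circle.
Diameter = 2r = 2√(30.5) ≈ 11.045.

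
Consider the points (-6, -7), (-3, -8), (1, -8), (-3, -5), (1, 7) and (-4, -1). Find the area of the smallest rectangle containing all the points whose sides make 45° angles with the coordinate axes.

157.5

In coordinates u = x + y, v = x − y the rectangle is axis-aligned; the map (x,y)→(u,v) scales areas by 2.
u-values: -13, -11, -7, -8, 8, -5; range = 8 − (-13) = 21.
v-values: 1, 5, 9, 2, -6, -3; range = 9 − (-6) = 15.
Area = (21 × 15) / 2 = 157.5.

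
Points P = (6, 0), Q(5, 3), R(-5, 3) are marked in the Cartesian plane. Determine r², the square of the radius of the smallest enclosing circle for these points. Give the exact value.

Side lengths²: PQ² = 10, PR² = 130, QR² = 100.
Since PR² = 130 ≥ 100 + 10 = 110, the angle opposite PR is not acute, so the smallest enclosing circle has PR as diameter.
Centre = midpoint of PR = (0.5, 1.5), r² = 130/4 = 32.5.

32.5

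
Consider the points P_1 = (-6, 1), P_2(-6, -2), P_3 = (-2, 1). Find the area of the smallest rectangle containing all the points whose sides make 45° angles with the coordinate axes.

14

In coordinates u = x + y, v = x − y the rectangle is axis-aligned; the map (x,y)→(u,v) scales areas by 2.
u-values: -5, -8, -1; range = -1 − (-8) = 7.
v-values: -7, -4, -3; range = -3 − (-7) = 4.
Area = (7 × 4) / 2 = 14.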